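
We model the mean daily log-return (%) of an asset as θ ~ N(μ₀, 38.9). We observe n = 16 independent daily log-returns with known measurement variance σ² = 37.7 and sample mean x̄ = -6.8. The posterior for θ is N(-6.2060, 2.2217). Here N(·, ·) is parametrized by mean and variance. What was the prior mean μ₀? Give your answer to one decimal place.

The posterior mean is a precision-weighted average: μ_n = (τ₀μ₀ + τ_data·x̄)/(τ₀+τ_data), with τ₀=1/σ₀² and τ_data=n/σ².
Here τ₀ = 1/38.9 = 0.025707 and τ_data = 16/37.7 = 0.424403, so τ_n = 0.450110.
Rearranging for μ₀: μ₀ = (μ_n·τ_n − τ_data·x̄)/τ₀ = (-6.2060·0.450110 − 0.424403·-6.8) / 0.025707 = 0.092558/0.025707 ≈ 3.6.

μ₀ = 3.6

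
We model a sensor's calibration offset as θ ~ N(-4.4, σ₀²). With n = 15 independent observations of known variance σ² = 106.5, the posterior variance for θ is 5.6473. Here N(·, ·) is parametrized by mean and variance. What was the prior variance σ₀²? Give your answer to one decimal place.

σ₀² = 27.6

Posterior precision equals prior precision plus data precision: 1/σ_n² = 1/σ₀² + n/σ².
So 1/σ₀² = 1/5.6473 − 15/106.5 = 0.177076 − 0.140845 = 0.036231.
Hence σ₀² = 1/0.036231 ≈ 27.6.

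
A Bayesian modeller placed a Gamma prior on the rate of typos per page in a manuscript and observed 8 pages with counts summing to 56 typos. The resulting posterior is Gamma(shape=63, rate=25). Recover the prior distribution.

Gamma(shape=7, rate=17)

A Gamma(α, β) prior (rate parametrization) on a Poisson rate with n observations summing to S gives posterior Gamma(α+S, β+n).
So α = 63 − 56 = 7 and β = 25 − 8 = 17.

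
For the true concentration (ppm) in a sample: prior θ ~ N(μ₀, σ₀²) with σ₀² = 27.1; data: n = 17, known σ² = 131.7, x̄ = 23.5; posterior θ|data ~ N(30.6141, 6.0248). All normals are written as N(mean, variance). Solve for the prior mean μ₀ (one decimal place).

μ₀ = 55.5

The posterior mean is a precision-weighted average: μ_n = (τ₀μ₀ + τ_data·x̄)/(τ₀+τ_data), with τ₀=1/σ₀² and τ_data=n/σ².
Here τ₀ = 1/27.1 = 0.036900 and τ_data = 17/131.7 = 0.129081, so τ_n = 0.165981.
Rearranging for μ₀: μ₀ = (μ_n·τ_n − τ_data·x̄)/τ₀ = (30.6141·0.165981 − 0.129081·23.5) / 0.036900 = 2.047955/0.036900 ≈ 55.5.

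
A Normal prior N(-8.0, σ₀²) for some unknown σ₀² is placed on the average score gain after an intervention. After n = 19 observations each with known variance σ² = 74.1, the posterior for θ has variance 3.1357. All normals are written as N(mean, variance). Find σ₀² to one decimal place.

For the Normal–Normal model with known σ², precisions add: τ_n = τ₀ + n/σ².
So 1/σ₀² = 1/3.1357 − 19/74.1 = 0.318908 − 0.256410 = 0.062498.
Hence σ₀² = 1/0.062498 ≈ 16.0.

σ₀² = 16.0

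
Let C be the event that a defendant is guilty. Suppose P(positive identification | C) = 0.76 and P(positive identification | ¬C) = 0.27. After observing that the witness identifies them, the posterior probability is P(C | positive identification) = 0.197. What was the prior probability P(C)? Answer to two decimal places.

P(C) = 0.08

Bayes' rule in odds form gives O(C|E) = O(C)·[P(E|C)/P(E|¬C)], hence O(C) = O(C|E)/LR.
Posterior odds = 0.197/(1−0.197) = 0.2453. LR = 0.76/0.27 = 2.8148.
Prior odds = 0.2453/2.8148 = 0.0871, so P(C) = 0.0871/(1+0.0871) ≈ 0.08.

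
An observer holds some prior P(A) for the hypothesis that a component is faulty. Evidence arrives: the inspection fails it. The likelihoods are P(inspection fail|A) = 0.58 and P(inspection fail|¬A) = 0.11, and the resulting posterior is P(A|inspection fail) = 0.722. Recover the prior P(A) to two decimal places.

Bayes' rule in odds form gives O(A|E) = O(A)·[P(E|A)/P(E|¬A)], hence O(A) = O(A|E)/LR.
Posterior odds = 0.722/(1−0.722) = 2.5971. LR = 0.58/0.11 = 5.2727.
Prior odds = 2.5971/5.2727 = 0.4926, so P(A) = 0.4926/(1+0.4926) ≈ 0.33.

P(A) = 0.33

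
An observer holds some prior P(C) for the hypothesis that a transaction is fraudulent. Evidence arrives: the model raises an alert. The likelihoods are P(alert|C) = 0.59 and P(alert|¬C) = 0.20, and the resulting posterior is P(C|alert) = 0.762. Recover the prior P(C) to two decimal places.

P(C) = 0.52

In odds form, posterior odds = prior odds × likelihood ratio, so prior odds = posterior odds ÷ LR.
Posterior odds = 0.762/(1−0.762) = 3.2017. LR = 0.59/0.20 = 2.9500.
Prior odds = 3.2017/2.9500 = 1.0853, so P(C) = 1.0853/(1+1.0853) ≈ 0.52.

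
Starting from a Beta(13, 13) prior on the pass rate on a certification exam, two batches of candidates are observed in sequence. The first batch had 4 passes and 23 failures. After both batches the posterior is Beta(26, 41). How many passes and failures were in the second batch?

Because Beta–binomial updating is additive in the counts, the combined data contributed (α_post−α_prior, β_post−β_prior) successes and failures.
Total across both batches: 26−13=13 passes, 41−13=28 failures.
Subtract the first batch: 13−4=9 passes and 28−23=5 failures.

9 passes and 5 failures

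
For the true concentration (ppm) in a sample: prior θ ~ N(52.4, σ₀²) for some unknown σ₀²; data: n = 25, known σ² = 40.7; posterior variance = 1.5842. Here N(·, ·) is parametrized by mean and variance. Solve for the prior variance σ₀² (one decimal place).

σ₀² = 58.9

Posterior precision equals prior precision plus data precision: 1/σ_n² = 1/σ₀² + n/σ².
So 1/σ₀² = 1/1.5842 − 25/40.7 = 0.631233 − 0.614251 = 0.016982.
Hence σ₀² = 1/0.016982 ≈ 58.9.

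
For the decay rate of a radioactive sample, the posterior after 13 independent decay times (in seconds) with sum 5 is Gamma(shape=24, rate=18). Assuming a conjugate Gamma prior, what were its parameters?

Gamma–exponential conjugacy: posterior shape = α + n, posterior rate = β + Σtᵢ.
So α = 24 − 13 = 11 and β = 18 − 5 = 13.

Gamma(shape=11, rate=13)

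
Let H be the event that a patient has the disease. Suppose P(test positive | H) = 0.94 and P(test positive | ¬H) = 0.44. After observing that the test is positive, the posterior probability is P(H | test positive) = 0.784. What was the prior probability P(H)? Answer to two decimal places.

Bayes' rule in odds form gives O(H|E) = O(H)·[P(E|H)/P(E|¬H)], hence O(H) = O(H|E)/LR.
Posterior odds = 0.784/(1−0.784) = 3.6296. LR = 0.94/0.44 = 2.1364.
Prior odds = 3.6296/2.1364 = 1.6989, so P(H) = 1.6989/(1+1.6989) ≈ 0.63.

P(H) = 0.63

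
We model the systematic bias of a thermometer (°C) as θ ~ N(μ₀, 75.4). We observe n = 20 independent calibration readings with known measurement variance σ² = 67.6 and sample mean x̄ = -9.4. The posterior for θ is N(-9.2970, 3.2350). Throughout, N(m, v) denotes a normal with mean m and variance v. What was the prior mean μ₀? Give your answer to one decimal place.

The posterior mean is a precision-weighted average: μ_n = (τ₀μ₀ + τ_data·x̄)/(τ₀+τ_data), with τ₀=1/σ₀² and τ_data=n/σ².
Here τ₀ = 1/75.4 = 0.013263 and τ_data = 20/67.6 = 0.295858, so τ_n = 0.309121.
Rearranging for μ₀: μ₀ = (μ_n·τ_n − τ_data·x̄)/τ₀ = (-9.2970·0.309121 − 0.295858·-9.4) / 0.013263 = -0.092833/0.013263 ≈ -7.0.

μ₀ = -7.0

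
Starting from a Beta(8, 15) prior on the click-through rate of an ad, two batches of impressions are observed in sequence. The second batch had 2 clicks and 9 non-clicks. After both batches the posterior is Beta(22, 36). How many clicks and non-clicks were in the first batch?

12 clicks and 12 non-clicks

Sequential conjugate updates are equivalent to a single update on the pooled data, so total successes = posterior α − prior α and total failures = posterior β − prior β.
Total across both batches: 22−8=14 clicks, 36−15=21 non-clicks.
Subtract the second batch: 14−2=12 clicks and 21−9=12 non-clicks.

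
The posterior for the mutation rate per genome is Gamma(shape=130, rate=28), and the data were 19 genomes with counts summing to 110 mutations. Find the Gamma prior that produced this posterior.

Gamma(shape=20, rate=9)

A Gamma(α, β) prior (rate parametrization) on a Poisson rate with n observations summing to S gives posterior Gamma(α+S, β+n).
So α = 130 − 110 = 20 and β = 28 − 19 = 9.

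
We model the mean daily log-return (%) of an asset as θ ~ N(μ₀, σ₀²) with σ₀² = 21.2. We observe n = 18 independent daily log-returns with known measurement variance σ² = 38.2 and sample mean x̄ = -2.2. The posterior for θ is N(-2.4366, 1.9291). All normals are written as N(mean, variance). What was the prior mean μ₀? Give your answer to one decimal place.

The posterior mean is a precision-weighted average: μ_n = (τ₀μ₀ + τ_data·x̄)/(τ₀+τ_data), with τ₀=1/σ₀² and τ_data=n/σ².
Here τ₀ = 1/21.2 = 0.047170 and τ_data = 18/38.2 = 0.471204, so τ_n = 0.518374.
Rearranging for μ₀: μ₀ = (μ_n·τ_n − τ_data·x̄)/τ₀ = (-2.4366·0.518374 − 0.471204·-2.2) / 0.047170 = -0.226421/0.047170 ≈ -4.8.

μ₀ = -4.8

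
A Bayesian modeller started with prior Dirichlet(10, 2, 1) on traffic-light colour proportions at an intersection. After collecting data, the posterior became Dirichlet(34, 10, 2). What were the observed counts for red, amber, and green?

counts (24, 8, 1)

For a Dirichlet(α) prior with multinomial counts c, the posterior is Dirichlet(α + c) componentwise.
Counts are posterior − prior componentwise: 34−10=24, 10−2=8, 2−1=1.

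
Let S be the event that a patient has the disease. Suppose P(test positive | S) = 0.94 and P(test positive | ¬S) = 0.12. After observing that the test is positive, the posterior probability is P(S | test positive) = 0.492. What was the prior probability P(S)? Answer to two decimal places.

Bayes' rule in odds form gives O(S|E) = O(S)·[P(E|S)/P(E|¬S)], hence O(S) = O(S|E)/LR.
Posterior odds = 0.492/(1−0.492) = 0.9685. LR = 0.94/0.12 = 7.8333.
Prior odds = 0.9685/7.8333 = 0.1236, so P(S) = 0.1236/(1+0.1236) ≈ 0.11.

P(S) = 0.11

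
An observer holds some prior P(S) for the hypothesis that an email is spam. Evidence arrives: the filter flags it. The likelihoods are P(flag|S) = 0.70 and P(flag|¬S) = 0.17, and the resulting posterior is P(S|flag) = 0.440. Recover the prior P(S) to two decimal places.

In odds form, posterior odds = prior odds × likelihood ratio, so prior odds = posterior odds ÷ LR.
Posterior odds = 0.440/(1−0.440) = 0.7857. LR = 0.70/0.17 = 4.1176.
Prior odds = 0.7857/4.1176 = 0.1908, so P(S) = 0.1908/(1+0.1908) ≈ 0.16.

P(S) = 0.16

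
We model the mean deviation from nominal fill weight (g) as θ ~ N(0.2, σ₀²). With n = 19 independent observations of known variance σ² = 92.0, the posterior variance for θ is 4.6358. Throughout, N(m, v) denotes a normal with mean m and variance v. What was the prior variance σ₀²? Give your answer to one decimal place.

For the Normal–Normal model with known σ², precisions add: τ_n = τ₀ + n/σ².
So 1/σ₀² = 1/4.6358 − 19/92.0 = 0.215712 − 0.206522 = 0.009190.
Hence σ₀² = 1/0.009190 ≈ 108.8.

σ₀² = 108.8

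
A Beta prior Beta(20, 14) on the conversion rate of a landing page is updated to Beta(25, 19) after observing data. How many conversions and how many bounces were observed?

Under Beta–binomial conjugacy the posterior parameters are (α+s, β+f).
So s = 25 − 20 = 5 and f = 19 − 14 = 5.

5 conversions and 5 bounces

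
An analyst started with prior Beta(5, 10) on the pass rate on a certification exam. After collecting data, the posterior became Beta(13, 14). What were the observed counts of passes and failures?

8 passes and 4 failures

Under Beta–binomial conjugacy the posterior parameters are (α+s, β+f).
So s = 13 − 5 = 8 and f = 14 − 10 = 4.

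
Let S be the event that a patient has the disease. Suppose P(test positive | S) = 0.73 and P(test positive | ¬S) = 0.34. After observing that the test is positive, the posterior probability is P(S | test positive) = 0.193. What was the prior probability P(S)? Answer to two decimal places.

P(S) = 0.10

In odds form, posterior odds = prior odds × likelihood ratio, so prior odds = posterior odds ÷ LR.
Posterior odds = 0.193/(1−0.193) = 0.2392. LR = 0.73/0.34 = 2.1471.
Prior odds = 0.2392/2.1471 = 0.1114, so P(S) = 0.1114/(1+0.1114) ≈ 0.10.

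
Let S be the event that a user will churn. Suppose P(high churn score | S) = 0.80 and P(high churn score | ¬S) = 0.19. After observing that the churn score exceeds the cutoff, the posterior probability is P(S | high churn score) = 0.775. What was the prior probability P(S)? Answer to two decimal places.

In odds form, posterior odds = prior odds × likelihood ratio, so prior odds = posterior odds ÷ LR.
Posterior odds = 0.775/(1−0.775) = 3.4444. LR = 0.80/0.19 = 4.2105.
Prior odds = 3.4444/4.2105 = 0.8181, so P(S) = 0.8181/(1+0.8181) ≈ 0.45.

P(S) = 0.45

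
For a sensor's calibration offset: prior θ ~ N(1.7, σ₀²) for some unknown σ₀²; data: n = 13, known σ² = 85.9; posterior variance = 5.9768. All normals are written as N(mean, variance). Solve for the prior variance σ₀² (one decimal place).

Posterior precision equals prior precision plus data precision: 1/σ_n² = 1/σ₀² + n/σ².
So 1/σ₀² = 1/5.9768 − 13/85.9 = 0.167314 − 0.151339 = 0.015975.
Hence σ₀² = 1/0.015975 ≈ 62.6.

σ₀² = 62.6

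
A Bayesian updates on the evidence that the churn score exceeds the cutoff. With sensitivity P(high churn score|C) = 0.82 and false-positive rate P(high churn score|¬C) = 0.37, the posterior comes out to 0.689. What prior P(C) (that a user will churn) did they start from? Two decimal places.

Bayes' rule in odds form gives O(C|E) = O(C)·[P(E|C)/P(E|¬C)], hence O(C) = O(C|E)/LR.
Posterior odds = 0.689/(1−0.689) = 2.2154. LR = 0.82/0.37 = 2.2162.
Prior odds = 2.2154/2.2162 = 0.9996, so P(C) = 0.9996/(1+0.9996) ≈ 0.50.

P(C) = 0.50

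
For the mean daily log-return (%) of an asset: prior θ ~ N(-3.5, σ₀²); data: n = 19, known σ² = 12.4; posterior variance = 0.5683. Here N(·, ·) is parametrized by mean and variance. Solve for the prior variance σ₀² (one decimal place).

Posterior precision equals prior precision plus data precision: 1/σ_n² = 1/σ₀² + n/σ².
So 1/σ₀² = 1/0.5683 − 19/12.4 = 1.759634 − 1.532258 = 0.227376.
Hence σ₀² = 1/0.227376 ≈ 4.4.

σ₀² = 4.4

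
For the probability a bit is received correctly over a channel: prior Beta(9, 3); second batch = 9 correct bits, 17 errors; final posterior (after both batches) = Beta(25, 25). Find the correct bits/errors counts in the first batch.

7 correct bits and 5 errors

Because Beta–binomial updating is additive in the counts, the combined data contributed (α_post−α_prior, β_post−β_prior) successes and failures.
Total across both batches: 25−9=16 correct bits, 25−3=22 errors.
Subtract the second batch: 16−9=7 correct bits and 22−17=5 errors.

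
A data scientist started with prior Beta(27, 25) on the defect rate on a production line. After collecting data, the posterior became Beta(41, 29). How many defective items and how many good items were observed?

Beta is conjugate to the binomial likelihood: posterior = Beta(a+s, b+f).
So s = 41 − 27 = 14 and f = 29 − 25 = 4.

14 defective items and 4 good items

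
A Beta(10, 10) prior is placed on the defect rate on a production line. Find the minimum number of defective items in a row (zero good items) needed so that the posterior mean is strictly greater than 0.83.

k = 39

After k defective items and 0 good items the posterior is Beta(10+k, 10), with mean (10+k)/(10+10+k).
Set (10+k)/(20+k) > 0.83 and solve: k > (0.83·20 − 10)/(1 − 0.83) = 38.824.
The smallest integer exceeding 38.824 is 39, and checking k=39: (49)/(59) = 0.8305 > 0.83.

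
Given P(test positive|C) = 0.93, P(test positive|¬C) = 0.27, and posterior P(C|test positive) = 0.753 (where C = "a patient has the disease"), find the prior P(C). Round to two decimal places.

In odds form, posterior odds = prior odds × likelihood ratio, so prior odds = posterior odds ÷ LR.
Posterior odds = 0.753/(1−0.753) = 3.0486. LR = 0.93/0.27 = 3.4444.
Prior odds = 3.0486/3.4444 = 0.8851, so P(C) = 0.8851/(1+0.8851) ≈ 0.47.

P(C) = 0.47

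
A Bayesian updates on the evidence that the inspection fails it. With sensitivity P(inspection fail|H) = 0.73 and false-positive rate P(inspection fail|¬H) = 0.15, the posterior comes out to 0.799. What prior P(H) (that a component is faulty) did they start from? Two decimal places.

Bayes' rule in odds form gives O(H|E) = O(H)·[P(E|H)/P(E|¬H)], hence O(H) = O(H|E)/LR.
Posterior odds = 0.799/(1−0.799) = 3.9751. LR = 0.73/0.15 = 4.8667.
Prior odds = 3.9751/4.8667 = 0.8168, so P(H) = 0.8168/(1+0.8168) ≈ 0.45.

P(H) = 0.45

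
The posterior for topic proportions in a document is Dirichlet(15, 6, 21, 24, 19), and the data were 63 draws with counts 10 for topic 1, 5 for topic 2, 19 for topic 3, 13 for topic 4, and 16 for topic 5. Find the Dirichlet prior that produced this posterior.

For a Dirichlet(α) prior with multinomial counts c, the posterior is Dirichlet(α + c) componentwise.
Subtract each count from the matching posterior parameter: 15−10=5, 6−5=1, 21−19=2, 24−13=11, 19−16=3.

Dirichlet(5, 1, 2, 11, 3)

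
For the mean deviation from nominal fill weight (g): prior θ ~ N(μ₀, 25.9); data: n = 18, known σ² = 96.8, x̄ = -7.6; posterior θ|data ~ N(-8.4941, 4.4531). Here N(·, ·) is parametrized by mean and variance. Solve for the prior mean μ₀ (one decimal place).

μ₀ = -12.8

With known observation variance, the Normal–Normal posterior has precision τ_n = τ₀ + n/σ² and mean μ_n = (τ₀μ₀ + (n/σ²)x̄)/τ_n.
Here τ₀ = 1/25.9 = 0.038610 and τ_data = 18/96.8 = 0.185950, so τ_n = 0.224560.
Rearranging for μ₀: μ₀ = (μ_n·τ_n − τ_data·x̄)/τ₀ = (-8.4941·0.224560 − 0.185950·-7.6) / 0.038610 = -0.494215/0.038610 ≈ -12.8.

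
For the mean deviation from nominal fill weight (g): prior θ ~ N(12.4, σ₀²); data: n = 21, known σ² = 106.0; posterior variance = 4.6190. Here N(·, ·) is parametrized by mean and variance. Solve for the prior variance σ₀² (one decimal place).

σ₀² = 54.4

Posterior precision equals prior precision plus data precision: 1/σ_n² = 1/σ₀² + n/σ².
So 1/σ₀² = 1/4.6190 − 21/106.0 = 0.216497 − 0.198113 = 0.018384.
Hence σ₀² = 1/0.018384 ≈ 54.4.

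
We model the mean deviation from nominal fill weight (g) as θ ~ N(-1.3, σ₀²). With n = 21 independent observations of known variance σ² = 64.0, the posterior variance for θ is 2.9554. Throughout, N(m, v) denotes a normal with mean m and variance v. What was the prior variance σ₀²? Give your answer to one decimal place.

σ₀² = 97.7

For the Normal–Normal model with known σ², precisions add: τ_n = τ₀ + n/σ².
So 1/σ₀² = 1/2.9554 − 21/64.0 = 0.338364 − 0.328125 = 0.010239.
Hence σ₀² = 1/0.010239 ≈ 97.7.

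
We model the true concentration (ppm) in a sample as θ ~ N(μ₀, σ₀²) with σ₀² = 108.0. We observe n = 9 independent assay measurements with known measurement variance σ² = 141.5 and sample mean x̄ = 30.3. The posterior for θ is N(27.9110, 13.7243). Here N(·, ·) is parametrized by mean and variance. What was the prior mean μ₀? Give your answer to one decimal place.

With known observation variance, the Normal–Normal posterior has precision τ_n = τ₀ + n/σ² and mean μ_n = (τ₀μ₀ + (n/σ²)x̄)/τ_n.
Here τ₀ = 1/108.0 = 0.009259 and τ_data = 9/141.5 = 0.063604, so τ_n = 0.072863.
Rearranging for μ₀: μ₀ = (μ_n·τ_n − τ_data·x̄)/τ₀ = (27.9110·0.072863 − 0.063604·30.3) / 0.009259 = 0.106478/0.009259 ≈ 11.5.

μ₀ = 11.5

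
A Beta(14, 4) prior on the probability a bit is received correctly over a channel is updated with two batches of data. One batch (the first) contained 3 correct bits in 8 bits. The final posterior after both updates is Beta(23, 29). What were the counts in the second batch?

6 correct bits and 20 errors

Sequential conjugate updates are equivalent to a single update on the pooled data, so total successes = posterior α − prior α and total failures = posterior β − prior β.
Total across both batches: 23−14=9 correct bits, 29−4=25 errors.
Subtract the first batch: 9−3=6 correct bits and 25−5=20 errors.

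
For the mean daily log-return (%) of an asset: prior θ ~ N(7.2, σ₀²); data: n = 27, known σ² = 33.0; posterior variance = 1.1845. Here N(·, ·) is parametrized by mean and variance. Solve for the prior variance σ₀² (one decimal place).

σ₀² = 38.4

For the Normal–Normal model with known σ², precisions add: τ_n = τ₀ + n/σ².
So 1/σ₀² = 1/1.1845 − 27/33.0 = 0.844238 − 0.818182 = 0.026056.
Hence σ₀² = 1/0.026056 ≈ 38.4.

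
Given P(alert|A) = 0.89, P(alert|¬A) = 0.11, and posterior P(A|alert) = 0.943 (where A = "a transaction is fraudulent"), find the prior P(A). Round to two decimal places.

P(A) = 0.67

Bayes' rule in odds form gives O(A|E) = O(A)·[P(E|A)/P(E|¬A)], hence O(A) = O(A|E)/LR.
Posterior odds = 0.943/(1−0.943) = 16.5439. LR = 0.89/0.11 = 8.0909.
Prior odds = 16.5439/8.0909 = 2.0448, so P(A) = 2.0448/(1+2.0448) ≈ 0.67.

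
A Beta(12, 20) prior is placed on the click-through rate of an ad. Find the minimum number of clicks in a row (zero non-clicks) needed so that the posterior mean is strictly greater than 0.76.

k = 52

After k clicks and 0 non-clicks the posterior is Beta(12+k, 20), with mean (12+k)/(12+20+k).
Set (12+k)/(32+k) > 0.76 and solve: k > (0.76·32 − 12)/(1 − 0.76) = 51.333.
The smallest integer exceeding 51.333 is 52.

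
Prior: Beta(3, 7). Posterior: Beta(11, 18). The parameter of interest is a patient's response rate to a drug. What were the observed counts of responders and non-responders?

8 responders and 11 non-responders

Under Beta–binomial conjugacy the posterior parameters are (a+s, b+f).
Match parameters: s=11−3=8, f=18−7=11.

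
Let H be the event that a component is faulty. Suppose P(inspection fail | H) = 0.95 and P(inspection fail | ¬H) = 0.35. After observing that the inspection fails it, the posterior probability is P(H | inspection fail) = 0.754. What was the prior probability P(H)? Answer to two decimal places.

In odds form, posterior odds = prior odds × likelihood ratio, so prior odds = posterior odds ÷ LR.
Posterior odds = 0.754/(1−0.754) = 3.0650. LR = 0.95/0.35 = 2.7143.
Prior odds = 3.0650/2.7143 = 1.1292, so P(H) = 1.1292/(1+1.1292) ≈ 0.53.

P(H) = 0.53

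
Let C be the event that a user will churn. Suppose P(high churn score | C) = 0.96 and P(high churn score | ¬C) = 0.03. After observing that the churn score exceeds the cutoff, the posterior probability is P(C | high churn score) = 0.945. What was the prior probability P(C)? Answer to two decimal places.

In odds form, posterior odds = prior odds × likelihood ratio, so prior odds = posterior odds ÷ LR.
Posterior odds = 0.945/(1−0.945) = 17.1818. LR = 0.96/0.03 = 32.0000.
Prior odds = 17.1818/32.0000 = 0.5369, so P(C) = 0.5369/(1+0.5369) ≈ 0.35.

P(C) = 0.35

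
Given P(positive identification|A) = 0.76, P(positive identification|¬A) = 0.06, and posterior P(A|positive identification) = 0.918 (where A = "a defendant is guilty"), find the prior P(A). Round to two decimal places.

In odds form, posterior odds = prior odds × likelihood ratio, so prior odds = posterior odds ÷ LR.
Posterior odds = 0.918/(1−0.918) = 11.1951. LR = 0.76/0.06 = 12.6667.
Prior odds = 11.1951/12.6667 = 0.8838, so P(A) = 0.8838/(1+0.8838) ≈ 0.47.

P(A) = 0.47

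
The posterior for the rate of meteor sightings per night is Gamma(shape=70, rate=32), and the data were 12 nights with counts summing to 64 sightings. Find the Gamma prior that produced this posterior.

Gamma(shape=6, rate=20)

A Gamma(α, β) prior (rate parametrization) on a Poisson rate with n observations summing to S gives posterior Gamma(α+S, β+n).
So α = 70 − 64 = 6 and β = 32 − 12 = 20.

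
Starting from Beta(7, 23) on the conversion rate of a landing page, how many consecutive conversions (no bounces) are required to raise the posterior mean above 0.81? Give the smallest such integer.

k = 92

After k conversions and 0 bounces the posterior is Beta(7+k, 23), with mean (7+k)/(7+23+k).
Set (7+k)/(30+k) > 0.81 and solve: k > (0.81·30 − 7)/(1 − 0.81) = 91.053.
The smallest integer exceeding 91.053 is 92.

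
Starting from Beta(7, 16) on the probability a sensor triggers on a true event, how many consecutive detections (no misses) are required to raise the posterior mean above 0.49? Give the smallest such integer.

After k detections and 0 misses the posterior is Beta(7+k, 16), with mean (7+k)/(7+16+k).
Set (7+k)/(23+k) > 0.49 and solve: k > (0.49·23 − 7)/(1 − 0.49) = 8.373.
The smallest integer exceeding 8.373 is 9, and checking k=9: (16)/(32) = 0.5000 > 0.49.

k = 9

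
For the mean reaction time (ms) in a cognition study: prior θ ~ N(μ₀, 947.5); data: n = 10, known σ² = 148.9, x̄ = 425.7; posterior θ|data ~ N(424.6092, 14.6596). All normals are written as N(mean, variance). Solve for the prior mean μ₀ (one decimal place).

μ₀ = 355.2

With known observation variance, the Normal–Normal posterior has precision τ_n = τ₀ + n/σ² and mean μ_n = (τ₀μ₀ + (n/σ²)x̄)/τ_n.
Here τ₀ = 1/947.5 = 0.001055 and τ_data = 10/148.9 = 0.067159, so τ_n = 0.068214.
Rearranging for μ₀: μ₀ = (μ_n·τ_n − τ_data·x̄)/τ₀ = (424.6092·0.068214 − 0.067159·425.7) / 0.001055 = 0.374706/0.001055 ≈ 355.2.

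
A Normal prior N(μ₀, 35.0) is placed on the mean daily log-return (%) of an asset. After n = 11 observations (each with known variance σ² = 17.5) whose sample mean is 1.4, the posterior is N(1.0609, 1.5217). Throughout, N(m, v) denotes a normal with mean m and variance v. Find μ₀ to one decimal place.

μ₀ = -6.4

The posterior mean is a precision-weighted average: μ_n = (τ₀μ₀ + τ_data·x̄)/(τ₀+τ_data), with τ₀=1/σ₀² and τ_data=n/σ².
Here τ₀ = 1/35.0 = 0.028571 and τ_data = 11/17.5 = 0.628571, so τ_n = 0.657142.
Rearranging for μ₀: μ₀ = (μ_n·τ_n − τ_data·x̄)/τ₀ = (1.0609·0.657142 − 0.628571·1.4) / 0.028571 = -0.182837/0.028571 ≈ -6.4.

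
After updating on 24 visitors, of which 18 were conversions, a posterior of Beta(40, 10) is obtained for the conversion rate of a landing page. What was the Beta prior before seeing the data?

Under Beta–binomial conjugacy the posterior parameters are (a+s, b+f).
Subtract the data counts: 40−18=22, 10−6=4.

Beta(22, 4)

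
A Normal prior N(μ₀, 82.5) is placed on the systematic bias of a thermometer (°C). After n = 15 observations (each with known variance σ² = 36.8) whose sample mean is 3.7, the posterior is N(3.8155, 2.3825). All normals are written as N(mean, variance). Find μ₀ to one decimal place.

With known observation variance, the Normal–Normal posterior has precision τ_n = τ₀ + n/σ² and mean μ_n = (τ₀μ₀ + (n/σ²)x̄)/τ_n.
Here τ₀ = 1/82.5 = 0.012121 and τ_data = 15/36.8 = 0.407609, so τ_n = 0.419730.
Rearranging for μ₀: μ₀ = (μ_n·τ_n − τ_data·x̄)/τ₀ = (3.8155·0.419730 − 0.407609·3.7) / 0.012121 = 0.093327/0.012121 ≈ 7.7.

μ₀ = 7.7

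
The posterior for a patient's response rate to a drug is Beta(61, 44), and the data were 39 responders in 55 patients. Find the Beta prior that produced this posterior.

Under Beta–binomial conjugacy the posterior parameters are (α+s, β+f).
So α = 61 − 39 = 22 and β = 44 − 16 = 28.

Beta(22, 28)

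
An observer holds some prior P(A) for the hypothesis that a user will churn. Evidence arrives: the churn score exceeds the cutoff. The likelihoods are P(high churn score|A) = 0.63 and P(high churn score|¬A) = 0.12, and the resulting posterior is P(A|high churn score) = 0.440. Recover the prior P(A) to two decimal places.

P(A) = 0.13

Bayes' rule in odds form gives O(A|E) = O(A)·[P(E|A)/P(E|¬A)], hence O(A) = O(A|E)/LR.
Posterior odds = 0.440/(1−0.440) = 0.7857. LR = 0.63/0.12 = 5.2500.
Prior odds = 0.7857/5.2500 = 0.1497, so P(A) = 0.1497/(1+0.1497) ≈ 0.13.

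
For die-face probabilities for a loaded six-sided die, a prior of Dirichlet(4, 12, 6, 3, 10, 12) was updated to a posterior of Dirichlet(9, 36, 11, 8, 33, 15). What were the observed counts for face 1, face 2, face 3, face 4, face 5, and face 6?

For a Dirichlet(α) prior with multinomial counts c, the posterior is Dirichlet(α + c) componentwise.
Counts are posterior − prior componentwise: 9−4=5, 36−12=24, 11−6=5, 8−3=5, 33−10=23, 15−12=3.

counts (5, 24, 5, 5, 23, 3)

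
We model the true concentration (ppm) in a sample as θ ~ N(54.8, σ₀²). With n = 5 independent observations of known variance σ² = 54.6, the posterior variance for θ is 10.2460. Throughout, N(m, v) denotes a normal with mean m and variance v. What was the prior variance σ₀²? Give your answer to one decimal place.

σ₀² = 166.0

Posterior precision equals prior precision plus data precision: 1/σ_n² = 1/σ₀² + n/σ².
So 1/σ₀² = 1/10.2460 − 5/54.6 = 0.097599 − 0.091575 = 0.006024.
Hence σ₀² = 1/0.006024 ≈ 166.0.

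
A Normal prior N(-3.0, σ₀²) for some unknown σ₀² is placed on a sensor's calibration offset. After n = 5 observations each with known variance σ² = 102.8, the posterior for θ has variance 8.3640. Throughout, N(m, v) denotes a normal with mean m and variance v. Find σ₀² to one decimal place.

σ₀² = 14.1

Posterior precision equals prior precision plus data precision: 1/σ_n² = 1/σ₀² + n/σ².
So 1/σ₀² = 1/8.3640 − 5/102.8 = 0.119560 − 0.048638 = 0.070922.
Hence σ₀² = 1/0.070922 ≈ 14.1.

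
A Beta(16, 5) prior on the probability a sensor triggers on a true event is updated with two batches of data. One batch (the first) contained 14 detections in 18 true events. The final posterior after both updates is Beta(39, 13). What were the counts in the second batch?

Sequential conjugate updates are equivalent to a single update on the pooled data, so total successes = posterior α − prior α and total failures = posterior β − prior β.
Total across both batches: 39−16=23 detections, 13−5=8 misses.
Subtract the first batch: 23−14=9 detections and 8−4=4 misses.

9 detections and 4 misses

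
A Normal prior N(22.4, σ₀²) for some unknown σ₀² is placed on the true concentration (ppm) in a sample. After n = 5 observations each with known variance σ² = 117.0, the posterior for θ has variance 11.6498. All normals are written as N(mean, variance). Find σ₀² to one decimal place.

σ₀² = 23.2

Posterior precision equals prior precision plus data precision: 1/σ_n² = 1/σ₀² + n/σ².
So 1/σ₀² = 1/11.6498 − 5/117.0 = 0.085838 − 0.042735 = 0.043103.
Hence σ₀² = 1/0.043103 ≈ 23.2.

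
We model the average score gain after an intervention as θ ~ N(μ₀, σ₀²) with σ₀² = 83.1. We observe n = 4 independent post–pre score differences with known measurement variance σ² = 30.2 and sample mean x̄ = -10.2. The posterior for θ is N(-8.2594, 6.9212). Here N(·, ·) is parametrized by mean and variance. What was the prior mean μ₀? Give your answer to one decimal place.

μ₀ = 13.1

With known observation variance, the Normal–Normal posterior has precision τ_n = τ₀ + n/σ² and mean μ_n = (τ₀μ₀ + (n/σ²)x̄)/τ_n.
Here τ₀ = 1/83.1 = 0.012034 and τ_data = 4/30.2 = 0.132450, so τ_n = 0.144484.
Rearranging for μ₀: μ₀ = (μ_n·τ_n − τ_data·x̄)/τ₀ = (-8.2594·0.144484 − 0.132450·-10.2) / 0.012034 = 0.157639/0.012034 ≈ 13.1.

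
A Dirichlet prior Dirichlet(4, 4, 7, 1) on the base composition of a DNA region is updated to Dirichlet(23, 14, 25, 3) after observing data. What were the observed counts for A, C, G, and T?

For a Dirichlet(α) prior with multinomial counts c, the posterior is Dirichlet(α + c) componentwise.
Counts are posterior − prior componentwise: 23−4=19, 14−4=10, 25−7=18, 3−1=2.

counts (19, 10, 18, 2)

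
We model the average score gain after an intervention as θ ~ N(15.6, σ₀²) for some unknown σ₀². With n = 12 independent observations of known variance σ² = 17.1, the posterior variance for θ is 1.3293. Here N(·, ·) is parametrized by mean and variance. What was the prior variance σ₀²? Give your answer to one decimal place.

σ₀² = 19.8

For the Normal–Normal model with known σ², precisions add: τ_n = τ₀ + n/σ².
So 1/σ₀² = 1/1.3293 − 12/17.1 = 0.752276 − 0.701754 = 0.050522.
Hence σ₀² = 1/0.050522 ≈ 19.8.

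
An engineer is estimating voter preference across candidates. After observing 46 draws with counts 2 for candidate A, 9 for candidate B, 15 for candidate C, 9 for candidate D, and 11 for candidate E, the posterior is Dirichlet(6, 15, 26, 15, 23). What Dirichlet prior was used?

For a Dirichlet(α) prior with multinomial counts c, the posterior is Dirichlet(α + c) componentwise.
Subtract each count from the matching posterior parameter: 6−2=4, 15−9=6, 26−15=11, 15−9=6, 23−11=12.

Dirichlet(4, 6, 11, 6, 12)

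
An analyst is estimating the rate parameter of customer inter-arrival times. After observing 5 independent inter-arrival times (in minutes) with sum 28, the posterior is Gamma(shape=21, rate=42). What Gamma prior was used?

Gamma(shape=16, rate=14)

Gamma–exponential conjugacy: posterior shape = α + n, posterior rate = β + Σtᵢ.
So α = 21 − 5 = 16 and β = 42 − 28 = 14.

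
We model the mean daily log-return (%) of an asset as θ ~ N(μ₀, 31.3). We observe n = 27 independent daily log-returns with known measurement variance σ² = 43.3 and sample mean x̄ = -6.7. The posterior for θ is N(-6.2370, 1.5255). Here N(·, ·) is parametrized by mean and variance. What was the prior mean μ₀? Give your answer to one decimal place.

The posterior mean is a precision-weighted average: μ_n = (τ₀μ₀ + τ_data·x̄)/(τ₀+τ_data), with τ₀=1/σ₀² and τ_data=n/σ².
Here τ₀ = 1/31.3 = 0.031949 and τ_data = 27/43.3 = 0.623557, so τ_n = 0.655506.
Rearranging for μ₀: μ₀ = (μ_n·τ_n − τ_data·x̄)/τ₀ = (-6.2370·0.655506 − 0.623557·-6.7) / 0.031949 = 0.089441/0.031949 ≈ 2.8.

μ₀ = 2.8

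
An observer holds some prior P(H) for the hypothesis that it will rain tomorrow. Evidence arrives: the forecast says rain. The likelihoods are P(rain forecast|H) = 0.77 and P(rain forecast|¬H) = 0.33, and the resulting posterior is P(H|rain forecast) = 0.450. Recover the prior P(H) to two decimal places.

In odds form, posterior odds = prior odds × likelihood ratio, so prior odds = posterior odds ÷ LR.
Posterior odds = 0.450/(1−0.450) = 0.8182. LR = 0.77/0.33 = 2.3333.
Prior odds = 0.8182/2.3333 = 0.3507, so P(H) = 0.3507/(1+0.3507) ≈ 0.26.

P(H) = 0.26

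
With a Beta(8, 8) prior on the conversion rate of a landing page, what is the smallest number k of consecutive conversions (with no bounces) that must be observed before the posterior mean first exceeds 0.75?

After k conversions and 0 bounces the posterior is Beta(8+k, 8), with mean (8+k)/(8+8+k).
Set (8+k)/(16+k) > 0.75 and solve: k > (0.75·16 − 8)/(1 − 0.75) = 16.000.
The smallest integer exceeding 16.000 is 17.

k = 17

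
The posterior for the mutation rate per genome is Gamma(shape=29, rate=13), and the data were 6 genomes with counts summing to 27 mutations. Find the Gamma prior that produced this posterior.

A Gamma(α, β) prior (rate parametrization) on a Poisson rate with n observations summing to S gives posterior Gamma(α+S, β+n).
So α = 29 − 27 = 2 and β = 13 − 6 = 7.

Gamma(shape=2, rate=7)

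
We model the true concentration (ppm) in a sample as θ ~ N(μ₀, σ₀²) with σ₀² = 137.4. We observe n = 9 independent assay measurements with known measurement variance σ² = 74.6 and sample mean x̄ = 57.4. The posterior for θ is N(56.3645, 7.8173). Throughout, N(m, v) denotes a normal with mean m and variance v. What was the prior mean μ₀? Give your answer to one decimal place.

The posterior mean is a precision-weighted average: μ_n = (τ₀μ₀ + τ_data·x̄)/(τ₀+τ_data), with τ₀=1/σ₀² and τ_data=n/σ².
Here τ₀ = 1/137.4 = 0.007278 and τ_data = 9/74.6 = 0.120643, so τ_n = 0.127921.
Rearranging for μ₀: μ₀ = (μ_n·τ_n − τ_data·x̄)/τ₀ = (56.3645·0.127921 − 0.120643·57.4) / 0.007278 = 0.285295/0.007278 ≈ 39.2.

μ₀ = 39.2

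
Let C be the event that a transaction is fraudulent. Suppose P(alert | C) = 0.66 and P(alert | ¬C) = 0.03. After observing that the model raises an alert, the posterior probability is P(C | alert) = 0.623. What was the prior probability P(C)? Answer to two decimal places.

P(C) = 0.07

In odds form, posterior odds = prior odds × likelihood ratio, so prior odds = posterior odds ÷ LR.
Posterior odds = 0.623/(1−0.623) = 1.6525. LR = 0.66/0.03 = 22.0000.
Prior odds = 1.6525/22.0000 = 0.0751, so P(C) = 0.0751/(1+0.0751) ≈ 0.07.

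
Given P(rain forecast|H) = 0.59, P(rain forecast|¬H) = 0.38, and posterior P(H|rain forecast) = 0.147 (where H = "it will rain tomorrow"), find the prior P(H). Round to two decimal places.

P(H) = 0.10

In odds form, posterior odds = prior odds × likelihood ratio, so prior odds = posterior odds ÷ LR.
Posterior odds = 0.147/(1−0.147) = 0.1723. LR = 0.59/0.38 = 1.5526.
Prior odds = 0.1723/1.5526 = 0.1110, so P(H) = 0.1110/(1+0.1110) ≈ 0.10.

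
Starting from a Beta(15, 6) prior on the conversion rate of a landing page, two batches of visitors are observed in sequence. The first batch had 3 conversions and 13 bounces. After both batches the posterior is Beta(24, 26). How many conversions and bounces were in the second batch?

Because Beta–binomial updating is additive in the counts, the combined data contributed (α_post−α_prior, β_post−β_prior) successes and failures.
Total across both batches: 24−15=9 conversions, 26−6=20 bounces.
Subtract the first batch: 9−3=6 conversions and 20−13=7 bounces.

6 conversions and 7 bounces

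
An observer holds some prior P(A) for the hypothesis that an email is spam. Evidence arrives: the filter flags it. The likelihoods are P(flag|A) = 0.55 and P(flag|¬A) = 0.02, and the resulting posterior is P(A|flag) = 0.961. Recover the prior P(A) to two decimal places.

In odds form, posterior odds = prior odds × likelihood ratio, so prior odds = posterior odds ÷ LR.
Posterior odds = 0.961/(1−0.961) = 24.6410. LR = 0.55/0.02 = 27.5000.
Prior odds = 24.6410/27.5000 = 0.8960, so P(A) = 0.8960/(1+0.8960) ≈ 0.47.

P(A) = 0.47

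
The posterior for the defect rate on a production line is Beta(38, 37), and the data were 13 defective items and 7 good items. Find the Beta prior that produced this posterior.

Beta is conjugate to the binomial likelihood: posterior = Beta(α+s, β+f).
Subtract the data counts: 38−13=25, 37−7=30.

Beta(25, 30)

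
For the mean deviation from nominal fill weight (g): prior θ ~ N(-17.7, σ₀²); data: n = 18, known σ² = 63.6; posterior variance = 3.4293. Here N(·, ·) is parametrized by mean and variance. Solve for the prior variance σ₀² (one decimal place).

σ₀² = 116.5

Posterior precision equals prior precision plus data precision: 1/σ_n² = 1/σ₀² + n/σ².
So 1/σ₀² = 1/3.4293 − 18/63.6 = 0.291605 − 0.283019 = 0.008586.
Hence σ₀² = 1/0.008586 ≈ 116.5.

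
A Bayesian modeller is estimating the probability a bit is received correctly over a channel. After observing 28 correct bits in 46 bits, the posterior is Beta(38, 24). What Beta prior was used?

A Beta(α, β) prior with s successes and f failures in binomial data gives a Beta(α+s, β+f) posterior.
So α = 38 − 28 = 10 and β = 24 − 18 = 6.

Beta(10, 6)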